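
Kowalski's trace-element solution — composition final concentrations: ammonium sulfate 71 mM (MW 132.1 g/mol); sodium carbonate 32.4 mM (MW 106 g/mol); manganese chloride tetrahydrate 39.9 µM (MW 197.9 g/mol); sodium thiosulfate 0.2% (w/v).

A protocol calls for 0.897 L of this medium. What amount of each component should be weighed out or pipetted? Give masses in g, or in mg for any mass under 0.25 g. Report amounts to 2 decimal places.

ammonium sulfate 8.41 g; sodium carbonate 3.08 g; manganese chloride tetrahydrate 7.08 mg; sodium thiosulfate 1.79 g

Scale factor relative to 1 L: 0.897.
ammonium sulfate: 71 mmol/L × 132.1 g/mol × 0.897 L ÷ 1000 = 8.41 g
sodium carbonate: 32.4 mmol/L × 106 g/mol × 0.897 L ÷ 1000 = 3.08 g
manganese chloride tetrahydrate: 39.9 µmol/L × 197.9 g/mol × 0.897 L ÷ 1000 = 7.08 mg
sodium thiosulfate: 0.2 g per 100 mL × 897 mL ÷ 100 = 1.79 g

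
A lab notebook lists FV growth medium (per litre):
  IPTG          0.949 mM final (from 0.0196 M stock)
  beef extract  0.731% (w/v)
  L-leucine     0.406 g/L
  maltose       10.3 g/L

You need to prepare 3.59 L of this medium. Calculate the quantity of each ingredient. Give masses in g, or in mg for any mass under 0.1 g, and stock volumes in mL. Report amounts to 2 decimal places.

IPTG 173.82 mL; beef extract 26.24 g; L-leucine 1.46 g; maltose 36.98 g

Scale factor relative to 1 L: 3.59.
IPTG: dilute stock: 0.949 mM × 3590 mL ÷ 19.6 mM = 173.82 mL
beef extract: 0.731 g per 100 mL × 3590 mL ÷ 100 = 26.24 g
L-leucine: 0.406 g/L × 3.59 L = 1.46 g
maltose: 10.3 g/L × 3.59 L = 36.98 g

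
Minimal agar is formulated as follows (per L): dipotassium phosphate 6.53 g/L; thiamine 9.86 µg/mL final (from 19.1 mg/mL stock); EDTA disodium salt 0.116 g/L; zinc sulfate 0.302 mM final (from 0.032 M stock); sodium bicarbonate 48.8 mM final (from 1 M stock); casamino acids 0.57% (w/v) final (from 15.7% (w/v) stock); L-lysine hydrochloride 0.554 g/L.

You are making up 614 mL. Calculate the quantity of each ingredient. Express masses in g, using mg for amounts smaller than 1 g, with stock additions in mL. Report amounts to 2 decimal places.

dipotassium phosphate 4.01 g; thiamine 0.32 mL; EDTA disodium salt 71.22 mg; zinc sulfate 5.79 mL; sodium bicarbonate 29.96 mL; casamino acids 22.29 mL; L-lysine hydrochloride 340.16 mg

Working volume: 614 mL = 0.614 L.
dipotassium phosphate: 6.53 g/L × 0.614 L = 4.01 g
thiamine: C1V1 = C2V2 → 9.86 µg/mL × 614 mL ÷ 19100 µg/mL = 0.32 mL
EDTA disodium salt: 0.116 g/L × 0.614 L = 0.071224 g = 71.22 mg
zinc sulfate: V = C2·V2/C1 = 0.302 mM × 614 mL ÷ 32 mM = 5.79 mL
sodium bicarbonate: dilute stock: 48.8 mM × 614 mL ÷ 1000 mM = 29.96 mL
casamino acids: C1V1 = C2V2 → 0.57% ÷ 15.7% × 614 mL = 22.29 mL
L-lysine hydrochloride: 0.554 g/L × 0.614 L = 0.340156 g = 340.16 mg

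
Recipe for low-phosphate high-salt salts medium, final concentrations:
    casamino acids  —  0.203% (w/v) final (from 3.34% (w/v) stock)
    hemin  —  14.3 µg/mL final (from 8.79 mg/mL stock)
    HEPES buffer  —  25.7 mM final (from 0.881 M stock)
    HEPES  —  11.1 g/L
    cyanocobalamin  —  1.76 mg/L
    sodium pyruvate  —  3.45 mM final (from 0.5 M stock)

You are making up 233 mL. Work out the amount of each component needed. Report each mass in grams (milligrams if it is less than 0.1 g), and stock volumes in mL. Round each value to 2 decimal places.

casamino acids 14.16 mL; hemin 0.38 mL; HEPES buffer 6.80 mL; HEPES 2.59 g; cyanocobalamin 0.41 mg; sodium pyruvate 1.61 mL

Scale factor relative to 1 L: 0.233.
casamino acids: V = C2·V2/C1 = 0.203% ÷ 3.34% × 233 mL = 14.16 mL
hemin: C1V1 = C2V2 → 14.3 µg/mL × 233 mL ÷ 8790 µg/mL = 0.38 mL
HEPES buffer: C1V1 = C2V2 → 25.7 mM × 233 mL ÷ 881 mM = 6.80 mL
HEPES: 11.1 g/L × 0.233 L = 2.59 g
cyanocobalamin: 1.76 mg/L × 0.233 L = 0.41 mg
sodium pyruvate: C1V1 = C2V2 → 3.45 mM × 233 mL ÷ 500 mM = 1.61 mL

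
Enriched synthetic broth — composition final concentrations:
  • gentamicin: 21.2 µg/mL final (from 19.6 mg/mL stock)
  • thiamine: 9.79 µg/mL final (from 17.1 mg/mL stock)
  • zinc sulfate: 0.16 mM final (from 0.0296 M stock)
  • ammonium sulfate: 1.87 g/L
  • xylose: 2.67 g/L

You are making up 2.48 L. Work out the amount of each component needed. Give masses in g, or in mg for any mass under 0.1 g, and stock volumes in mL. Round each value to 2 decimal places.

Working volume: 2.48 L.
gentamicin: dilute stock: 21.2 µg/mL × 2480 mL ÷ 19600 µg/mL = 2.68 mL
thiamine: dilute stock: 9.79 µg/mL × 2480 mL ÷ 17100 µg/mL = 1.42 mL
zinc sulfate: dilute stock: 0.16 mM × 2480 mL ÷ 29.6 mM = 13.41 mL
ammonium sulfate: 1.87 g/L × 2.48 L = 4.64 g
xylose: 2.67 g/L × 2.48 L = 6.62 g

gentamicin 2.68 mL; thiamine 1.42 mL; zinc sulfate 13.41 mL; ammonium sulfate 4.64 g; xylose 6.62 g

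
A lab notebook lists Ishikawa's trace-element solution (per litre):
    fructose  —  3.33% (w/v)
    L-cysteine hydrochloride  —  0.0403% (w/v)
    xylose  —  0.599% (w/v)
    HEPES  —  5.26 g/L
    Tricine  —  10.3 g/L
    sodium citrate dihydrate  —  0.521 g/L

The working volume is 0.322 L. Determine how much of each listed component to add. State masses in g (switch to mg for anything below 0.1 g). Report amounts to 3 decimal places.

Scale factor relative to 1 L: 0.322.
fructose: 3.33% w/v = 33.3 g/L → 33.3 × 0.322 L = 10.723 g
L-cysteine hydrochloride: 0.0403% w/v = 0.403 g/L → 0.403 × 0.322 L = 0.130 g
xylose: 0.599% w/v = 5.99 g/L → 5.99 × 0.322 L = 1.929 g
HEPES: 5.26 g/L × 0.322 L = 1.694 g
Tricine: 10.3 g/L × 0.322 L = 3.317 g
sodium citrate dihydrate: 0.521 g/L × 0.322 L = 0.168 g

fructose 10.723 g; L-cysteine hydrochloride 0.130 g; xylose 1.929 g; HEPES 1.694 g; Tricine 3.317 g; sodium citrate dihydrate 0.168 g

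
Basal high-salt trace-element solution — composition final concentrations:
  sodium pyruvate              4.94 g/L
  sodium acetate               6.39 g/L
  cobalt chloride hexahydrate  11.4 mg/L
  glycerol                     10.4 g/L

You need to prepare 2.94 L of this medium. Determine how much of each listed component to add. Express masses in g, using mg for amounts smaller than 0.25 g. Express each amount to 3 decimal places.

sodium pyruvate 14.524 g; sodium acetate 18.787 g; cobalt chloride hexahydrate 33.516 mg; glycerol 30.576 g

Scale factor relative to 1 L: 2.94.
sodium pyruvate: 4.94 g/L × 2.94 L = 14.524 g
sodium acetate: 6.39 g/L × 2.94 L = 18.787 g
cobalt chloride hexahydrate: 11.4 mg/L × 2.94 L = 33.516 mg
glycerol: 10.4 g/L × 2.94 L = 30.576 g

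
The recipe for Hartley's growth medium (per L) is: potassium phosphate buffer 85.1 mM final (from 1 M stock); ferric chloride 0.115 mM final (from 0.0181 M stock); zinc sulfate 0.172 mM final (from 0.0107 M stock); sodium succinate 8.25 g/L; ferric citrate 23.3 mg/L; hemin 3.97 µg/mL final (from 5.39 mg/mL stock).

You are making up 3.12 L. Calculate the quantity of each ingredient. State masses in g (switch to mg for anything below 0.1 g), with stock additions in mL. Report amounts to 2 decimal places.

potassium phosphate buffer 265.51 mL; ferric chloride 19.82 mL; zinc sulfate 50.15 mL; sodium succinate 25.74 g; ferric citrate 72.70 mg; hemin 2.30 mL

Working volume: 3.12 L.
potassium phosphate buffer: C1V1 = C2V2 → 85.1 mM × 3120 mL ÷ 1000 mM = 265.51 mL
ferric chloride: C1V1 = C2V2 → 0.115 mM × 3120 mL ÷ 18.1 mM = 19.82 mL
zinc sulfate: dilute stock: 0.172 mM × 3120 mL ÷ 10.7 mM = 50.15 mL
sodium succinate: 8.25 g/L × 3.12 L = 25.74 g
ferric citrate: 23.3 mg/L × 3.12 L = 72.70 mg
hemin: C1V1 = C2V2 → 3.97 µg/mL × 3120 mL ÷ 5390 µg/mL = 2.30 mL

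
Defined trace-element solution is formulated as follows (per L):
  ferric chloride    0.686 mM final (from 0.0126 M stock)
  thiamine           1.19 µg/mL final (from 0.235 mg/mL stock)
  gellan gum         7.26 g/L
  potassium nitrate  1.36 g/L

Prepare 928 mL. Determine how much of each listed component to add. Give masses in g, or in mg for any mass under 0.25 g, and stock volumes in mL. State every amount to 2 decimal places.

ferric chloride 50.52 mL; thiamine 4.70 mL; gellan gum 6.74 g; potassium nitrate 1.26 g

Working volume: 928 mL = 0.928 L.
ferric chloride: dilute stock: 0.686 mM × 928 mL ÷ 12.6 mM = 50.52 mL
thiamine: V = C2·V2/C1 = 1.19 µg/mL × 928 mL ÷ 235 µg/mL = 4.70 mL
gellan gum: 7.26 g/L × 0.928 L = 6.74 g
potassium nitrate: 1.36 g/L × 0.928 L = 1.26 g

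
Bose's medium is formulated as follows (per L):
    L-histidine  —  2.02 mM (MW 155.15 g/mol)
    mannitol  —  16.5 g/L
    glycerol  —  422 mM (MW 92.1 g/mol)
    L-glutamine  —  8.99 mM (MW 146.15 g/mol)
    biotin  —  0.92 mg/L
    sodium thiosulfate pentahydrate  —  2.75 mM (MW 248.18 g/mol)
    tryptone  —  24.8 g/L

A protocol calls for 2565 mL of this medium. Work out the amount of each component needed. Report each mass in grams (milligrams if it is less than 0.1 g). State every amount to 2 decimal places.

L-histidine 0.80 g; mannitol 42.32 g; glycerol 99.69 g; L-glutamine 3.37 g; biotin 2.36 mg; sodium thiosulfate pentahydrate 1.75 g; tryptone 63.61 g

Target volume = 2565 mL = 2.565 L.
L-histidine: 2.02 mmol/L × 155.15 g/mol × 2.565 L ÷ 1000 = 0.80 g
mannitol: 16.5 g/L × 2.565 L = 42.32 g
glycerol: 422 mmol/L × 92.1 g/mol × 2.565 L ÷ 1000 = 99.69 g
L-glutamine: 8.99 mmol/L × 146.15 g/mol × 2.565 L ÷ 1000 = 3.37 g
biotin: 0.92 mg/L × 2.565 L = 2.36 mg
sodium thiosulfate pentahydrate: 2.75 mmol/L × 248.18 g/mol × 2.565 L ÷ 1000 = 1.75 g
tryptone: 24.8 g/L × 2.565 L = 63.61 g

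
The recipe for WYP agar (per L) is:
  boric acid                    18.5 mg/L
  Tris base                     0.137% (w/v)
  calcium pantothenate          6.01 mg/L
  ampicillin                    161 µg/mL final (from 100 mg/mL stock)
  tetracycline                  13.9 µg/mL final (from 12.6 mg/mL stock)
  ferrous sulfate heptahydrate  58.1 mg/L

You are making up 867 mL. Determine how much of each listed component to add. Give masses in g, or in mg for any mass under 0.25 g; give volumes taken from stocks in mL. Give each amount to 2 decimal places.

boric acid 16.04 mg; Tris base 1.19 g; calcium pantothenate 5.21 mg; ampicillin 1.40 mL; tetracycline 0.96 mL; ferrous sulfate heptahydrate 50.37 mg

Target volume = 867 mL = 0.867 L.
boric acid: 18.5 mg/L × 0.867 L = 16.04 mg
Tris base: 0.137% w/v = 1.37 g/L → 1.37 × 0.867 L = 1.19 g
calcium pantothenate: 6.01 mg/L × 0.867 L = 5.21 mg
ampicillin: dilute stock: 161 µg/mL × 867 mL ÷ 100000 µg/mL = 1.40 mL
tetracycline: C1V1 = C2V2 → 13.9 µg/mL × 867 mL ÷ 12600 µg/mL = 0.96 mL
ferrous sulfate heptahydrate: 58.1 mg/L × 0.867 L = 50.37 mg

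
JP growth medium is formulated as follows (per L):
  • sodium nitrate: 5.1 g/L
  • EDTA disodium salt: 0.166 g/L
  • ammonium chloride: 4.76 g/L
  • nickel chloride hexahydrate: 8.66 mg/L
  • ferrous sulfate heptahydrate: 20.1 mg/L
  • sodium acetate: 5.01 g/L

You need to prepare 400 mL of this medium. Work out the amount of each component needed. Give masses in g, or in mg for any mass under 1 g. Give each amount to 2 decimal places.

Target volume = 400 mL = 0.4 L.
sodium nitrate: 5.1 g/L × 0.4 L = 2.04 g
EDTA disodium salt: 0.166 g/L × 0.4 L = 0.0664 g = 66.40 mg
ammonium chloride: 4.76 g/L × 0.4 L = 1.90 g
nickel chloride hexahydrate: 8.66 mg/L × 0.4 L = 3.46 mg
ferrous sulfate heptahydrate: 20.1 mg/L × 0.4 L = 8.04 mg
sodium acetate: 5.01 g/L × 0.4 L = 2.00 g

sodium nitrate 2.04 g; EDTA disodium salt 66.40 mg; ammonium chloride 1.90 g; nickel chloride hexahydrate 3.46 mg; ferrous sulfate heptahydrate 8.04 mg; sodium acetate 2.00 g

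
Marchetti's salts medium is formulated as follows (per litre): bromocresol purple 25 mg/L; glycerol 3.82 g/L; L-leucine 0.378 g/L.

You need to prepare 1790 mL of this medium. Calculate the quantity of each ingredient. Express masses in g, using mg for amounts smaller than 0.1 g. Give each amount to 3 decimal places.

Scale factor relative to 1 L: 1.79.
bromocresol purple: 25 mg/L × 1.79 L = 44.750 mg
glycerol: 3.82 g/L × 1.79 L = 6.838 g
L-leucine: 0.378 g/L × 1.79 L = 0.677 g

bromocresol purple 44.750 mg; glycerol 6.838 g; L-leucine 0.677 g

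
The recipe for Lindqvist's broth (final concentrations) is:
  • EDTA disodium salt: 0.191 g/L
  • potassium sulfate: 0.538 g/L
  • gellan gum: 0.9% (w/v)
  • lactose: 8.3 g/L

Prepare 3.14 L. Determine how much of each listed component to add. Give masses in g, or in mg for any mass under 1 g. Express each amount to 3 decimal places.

Working volume: 3.14 L.
EDTA disodium salt: 0.191 g/L × 3.14 L = 0.59974 g = 599.740 mg
potassium sulfate: 0.538 g/L × 3.14 L = 1.689 g
gellan gum: 0.9% w/v = 9 g/L → 9 × 3.14 L = 28.260 g
lactose: 8.3 g/L × 3.14 L = 26.062 g

EDTA disodium salt 599.740 mg; potassium sulfate 1.689 g; gellan gum 28.260 g; lactose 26.062 g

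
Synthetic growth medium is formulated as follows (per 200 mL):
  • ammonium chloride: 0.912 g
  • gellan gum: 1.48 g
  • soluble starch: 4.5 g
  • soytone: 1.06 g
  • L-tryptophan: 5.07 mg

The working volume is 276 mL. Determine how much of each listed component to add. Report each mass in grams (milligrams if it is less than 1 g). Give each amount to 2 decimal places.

ammonium chloride 1.26 g; gellan gum 2.04 g; soluble starch 6.21 g; soytone 1.46 g; L-tryptophan 7.00 mg

Ratio of target to recipe volume: 276 / 200 = 1.38.
ammonium chloride: 0.912 g × (276 mL / 200 mL) = 1.26 g
gellan gum: 1.48 g × (276 mL / 200 mL) = 2.04 g
soluble starch: 4.5 g × (276 mL / 200 mL) = 6.21 g
soytone: 1.06 g × (276 mL / 200 mL) = 1.46 g
L-tryptophan: 5.07 mg × (276 mL / 200 mL) = 7.00 mg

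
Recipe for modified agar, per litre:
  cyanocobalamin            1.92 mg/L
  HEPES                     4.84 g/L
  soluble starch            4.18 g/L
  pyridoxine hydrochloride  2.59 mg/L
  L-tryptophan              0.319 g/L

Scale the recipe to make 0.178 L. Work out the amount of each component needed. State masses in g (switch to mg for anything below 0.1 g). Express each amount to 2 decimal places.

Scale factor relative to 1 L: 0.178.
cyanocobalamin: 1.92 mg/L × 0.178 L = 0.34 mg
HEPES: 4.84 g/L × 0.178 L = 0.86 g
soluble starch: 4.18 g/L × 0.178 L = 0.74 g
pyridoxine hydrochloride: 2.59 mg/L × 0.178 L = 0.46 mg
L-tryptophan: 0.319 g/L × 0.178 L = 0.056782 g = 56.78 mg

cyanocobalamin 0.34 mg; HEPES 0.86 g; soluble starch 0.74 g; pyridoxine hydrochloride 0.46 mg; L-tryptophan 56.78 mg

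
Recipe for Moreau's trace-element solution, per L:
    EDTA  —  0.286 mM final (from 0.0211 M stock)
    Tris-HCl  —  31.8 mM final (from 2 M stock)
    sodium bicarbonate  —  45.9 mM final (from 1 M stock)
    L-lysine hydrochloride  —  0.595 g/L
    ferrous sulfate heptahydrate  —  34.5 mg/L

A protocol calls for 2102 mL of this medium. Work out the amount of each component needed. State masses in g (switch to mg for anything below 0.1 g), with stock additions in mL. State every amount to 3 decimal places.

EDTA 28.492 mL; Tris-HCl 33.422 mL; sodium bicarbonate 96.482 mL; L-lysine hydrochloride 1.251 g; ferrous sulfate heptahydrate 72.519 mg

Working volume: 2102 mL = 2.102 L.
EDTA: dilute stock: 0.286 mM × 2102 mL ÷ 21.1 mM = 28.492 mL
Tris-HCl: C1V1 = C2V2 → 31.8 mM × 2102 mL ÷ 2000 mM = 33.422 mL
sodium bicarbonate: C1V1 = C2V2 → 45.9 mM × 2102 mL ÷ 1000 mM = 96.482 mL
L-lysine hydrochloride: 0.595 g/L × 2.102 L = 1.251 g
ferrous sulfate heptahydrate: 34.5 mg/L × 2.102 L = 72.519 mg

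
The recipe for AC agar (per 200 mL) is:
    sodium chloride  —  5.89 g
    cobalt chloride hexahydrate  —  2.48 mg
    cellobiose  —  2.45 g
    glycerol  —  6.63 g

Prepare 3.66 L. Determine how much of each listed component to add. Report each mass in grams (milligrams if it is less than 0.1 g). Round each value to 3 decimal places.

sodium chloride 107.787 g; cobalt chloride hexahydrate 45.384 mg; cellobiose 44.835 g; glycerol 121.329 g

Ratio of target to recipe volume: 3660 / 200 = 18.3.
sodium chloride: 5.89 g × (3660 mL / 200 mL) = 107.787 g
cobalt chloride hexahydrate: 2.48 mg × (3660 mL / 200 mL) = 45.384 mg
cellobiose: 2.45 g × (3660 mL / 200 mL) = 44.835 g
glycerol: 6.63 g × (3660 mL / 200 mL) = 121.329 g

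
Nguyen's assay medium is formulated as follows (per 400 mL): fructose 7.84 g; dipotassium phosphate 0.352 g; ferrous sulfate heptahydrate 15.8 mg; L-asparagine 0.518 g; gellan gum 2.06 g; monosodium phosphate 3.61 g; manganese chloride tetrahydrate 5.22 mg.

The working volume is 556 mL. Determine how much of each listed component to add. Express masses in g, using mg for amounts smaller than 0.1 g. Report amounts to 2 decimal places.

Ratio of target to recipe volume: 556 / 400 = 1.39.
fructose: 7.84 g × (556 mL / 400 mL) = 10.90 g
dipotassium phosphate: 0.352 g × (556 mL / 400 mL) = 0.49 g
ferrous sulfate heptahydrate: 15.8 mg × (556 mL / 400 mL) = 21.96 mg
L-asparagine: 0.518 g × (556 mL / 400 mL) = 0.72 g
gellan gum: 2.06 g × (556 mL / 400 mL) = 2.86 g
monosodium phosphate: 3.61 g × (556 mL / 400 mL) = 5.02 g
manganese chloride tetrahydrate: 5.22 mg × (556 mL / 400 mL) = 7.26 mg

fructose 10.90 g; dipotassium phosphate 0.49 g; ferrous sulfate heptahydrate 21.96 mg; L-asparagine 0.72 g; gellan gum 2.86 g; monosodium phosphate 5.02 g; manganese chloride tetrahydrate 7.26 mg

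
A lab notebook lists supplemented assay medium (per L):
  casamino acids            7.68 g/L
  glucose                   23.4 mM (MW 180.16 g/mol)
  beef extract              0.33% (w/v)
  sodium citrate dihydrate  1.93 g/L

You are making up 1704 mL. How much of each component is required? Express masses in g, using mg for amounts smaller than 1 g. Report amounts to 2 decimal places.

casamino acids 13.09 g; glucose 7.18 g; beef extract 5.62 g; sodium citrate dihydrate 3.29 g

Target volume = 1704 mL = 1.704 L.
casamino acids: 7.68 g/L × 1.704 L = 13.09 g
glucose: 23.4 mmol/L × 180.16 g/mol × 1.704 L ÷ 1000 = 7.18 g
beef extract: 0.33 g per 100 mL × 1704 mL ÷ 100 = 5.62 g
sodium citrate dihydrate: 1.93 g/L × 1.704 L = 3.29 g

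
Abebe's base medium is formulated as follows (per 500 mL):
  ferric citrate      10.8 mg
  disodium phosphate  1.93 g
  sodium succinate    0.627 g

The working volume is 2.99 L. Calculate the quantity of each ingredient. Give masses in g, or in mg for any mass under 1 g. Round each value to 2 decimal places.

Scale factor = 2990 mL / 500 mL = 5.98.
ferric citrate: 10.8 mg × (2990 mL / 500 mL) = 64.58 mg
disodium phosphate: 1.93 g × (2990 mL / 500 mL) = 11.54 g
sodium succinate: 0.627 g × (2990 mL / 500 mL) = 3.75 g

ferric citrate 64.58 mg; disodium phosphate 11.54 g; sodium succinate 3.75 g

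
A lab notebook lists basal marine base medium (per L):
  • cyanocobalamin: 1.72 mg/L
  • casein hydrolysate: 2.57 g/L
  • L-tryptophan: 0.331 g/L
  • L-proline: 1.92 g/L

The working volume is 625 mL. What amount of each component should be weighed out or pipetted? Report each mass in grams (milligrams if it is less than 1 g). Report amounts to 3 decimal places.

Working volume: 625 mL = 0.625 L.
cyanocobalamin: 1.72 mg/L × 0.625 L = 1.075 mg
casein hydrolysate: 2.57 g/L × 0.625 L = 1.606 g
L-tryptophan: 0.331 g/L × 0.625 L = 0.206875 g = 206.875 mg
L-proline: 1.92 g/L × 0.625 L = 1.200 g

cyanocobalamin 1.075 mg; casein hydrolysate 1.606 g; L-tryptophan 206.875 mg; L-proline 1.200 g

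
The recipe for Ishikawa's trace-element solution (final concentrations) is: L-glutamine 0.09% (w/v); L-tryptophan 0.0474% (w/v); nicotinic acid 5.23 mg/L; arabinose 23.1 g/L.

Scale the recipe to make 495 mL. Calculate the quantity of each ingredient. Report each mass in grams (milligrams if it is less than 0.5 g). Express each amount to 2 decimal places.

L-glutamine 445.50 mg; L-tryptophan 234.63 mg; nicotinic acid 2.59 mg; arabinose 11.43 g

Scale factor relative to 1 L: 0.495.
L-glutamine: 0.09 g per 100 mL × 495 mL ÷ 100 = 0.4455 g = 445.50 mg
L-tryptophan: 0.0474% w/v = 0.474 g/L → 0.474 × 0.495 L = 0.23463 g = 234.63 mg
nicotinic acid: 5.23 mg/L × 0.495 L = 2.59 mg
arabinose: 23.1 g/L × 0.495 L = 11.43 g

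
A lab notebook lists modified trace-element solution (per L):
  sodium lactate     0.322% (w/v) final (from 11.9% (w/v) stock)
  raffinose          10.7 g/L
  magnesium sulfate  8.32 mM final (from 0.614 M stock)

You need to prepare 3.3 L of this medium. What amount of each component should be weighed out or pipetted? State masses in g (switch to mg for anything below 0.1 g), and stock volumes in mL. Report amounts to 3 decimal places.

Working volume: 3.3 L.
sodium lactate: C1V1 = C2V2 → 0.322% ÷ 11.9% × 3300 mL = 89.294 mL
raffinose: 10.7 g/L × 3.3 L = 35.310 g
magnesium sulfate: dilute stock: 8.32 mM × 3300 mL ÷ 614 mM = 44.717 mL

sodium lactate 89.294 mL; raffinose 35.310 g; magnesium sulfate 44.717 mL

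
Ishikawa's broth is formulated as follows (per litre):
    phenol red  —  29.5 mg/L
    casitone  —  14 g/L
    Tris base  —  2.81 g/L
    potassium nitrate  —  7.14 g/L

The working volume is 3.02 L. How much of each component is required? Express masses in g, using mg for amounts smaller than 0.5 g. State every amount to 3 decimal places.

phenol red 89.090 mg; casitone 42.280 g; Tris base 8.486 g; potassium nitrate 21.563 g

Working volume: 3.02 L.
phenol red: 29.5 mg/L × 3.02 L = 89.090 mg
casitone: 14 g/L × 3.02 L = 42.280 g
Tris base: 2.81 g/L × 3.02 L = 8.486 g
potassium nitrate: 7.14 g/L × 3.02 L = 21.563 g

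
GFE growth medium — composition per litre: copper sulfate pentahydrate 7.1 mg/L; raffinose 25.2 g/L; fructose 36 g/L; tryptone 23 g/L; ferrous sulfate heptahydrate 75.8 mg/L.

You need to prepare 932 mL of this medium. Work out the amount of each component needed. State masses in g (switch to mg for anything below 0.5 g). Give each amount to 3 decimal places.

Scale factor relative to 1 L: 0.932.
copper sulfate pentahydrate: 7.1 mg/L × 0.932 L = 6.617 mg
raffinose: 25.2 g/L × 0.932 L = 23.486 g
fructose: 36 g/L × 0.932 L = 33.552 g
tryptone: 23 g/L × 0.932 L = 21.436 g
ferrous sulfate heptahydrate: 75.8 mg/L × 0.932 L = 70.646 mg

copper sulfate pentahydrate 6.617 mg; raffinose 23.486 g; fructose 33.552 g; tryptone 21.436 g; ferrous sulfate heptahydrate 70.646 mg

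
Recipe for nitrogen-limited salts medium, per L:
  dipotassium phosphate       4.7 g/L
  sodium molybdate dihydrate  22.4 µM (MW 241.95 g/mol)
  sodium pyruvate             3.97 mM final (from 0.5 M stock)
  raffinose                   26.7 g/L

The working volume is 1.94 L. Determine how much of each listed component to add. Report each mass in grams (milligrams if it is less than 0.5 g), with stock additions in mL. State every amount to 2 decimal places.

Scale factor relative to 1 L: 1.94.
dipotassium phosphate: 4.7 g/L × 1.94 L = 9.12 g
sodium molybdate dihydrate: 22.4 µmol/L × 241.95 g/mol × 1.94 L ÷ 1000 = 10.51 mg
sodium pyruvate: dilute stock: 3.97 mM × 1940 mL ÷ 500 mM = 15.40 mL
raffinose: 26.7 g/L × 1.94 L = 51.80 g

dipotassium phosphate 9.12 g; sodium molybdate dihydrate 10.51 mg; sodium pyruvate 15.40 mL; raffinose 51.80 g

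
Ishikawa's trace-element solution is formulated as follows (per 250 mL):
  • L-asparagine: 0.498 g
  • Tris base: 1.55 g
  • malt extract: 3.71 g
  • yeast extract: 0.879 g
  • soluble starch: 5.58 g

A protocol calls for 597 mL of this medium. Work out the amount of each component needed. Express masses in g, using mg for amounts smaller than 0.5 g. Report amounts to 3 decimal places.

L-asparagine 1.189 g; Tris base 3.701 g; malt extract 8.859 g; yeast extract 2.099 g; soluble starch 13.325 g

Ratio of target to recipe volume: 597 / 250 = 2.388.
L-asparagine: 0.498 g × (597 mL / 250 mL) = 1.189 g
Tris base: 1.55 g × (597 mL / 250 mL) = 3.701 g
malt extract: 3.71 g × (597 mL / 250 mL) = 8.859 g
yeast extract: 0.879 g × (597 mL / 250 mL) = 2.099 g
soluble starch: 5.58 g × (597 mL / 250 mL) = 13.325 g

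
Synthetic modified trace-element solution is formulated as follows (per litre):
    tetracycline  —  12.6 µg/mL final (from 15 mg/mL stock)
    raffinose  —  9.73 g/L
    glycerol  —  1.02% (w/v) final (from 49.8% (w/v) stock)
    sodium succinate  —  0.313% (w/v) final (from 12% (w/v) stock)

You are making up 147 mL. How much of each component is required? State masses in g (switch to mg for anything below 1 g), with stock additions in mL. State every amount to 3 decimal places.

Scale factor relative to 1 L: 0.147.
tetracycline: dilute stock: 12.6 µg/mL × 147 mL ÷ 15000 µg/mL = 0.123 mL
raffinose: 9.73 g/L × 0.147 L = 1.430 g
glycerol: V = C2·V2/C1 = 1.02% ÷ 49.8% × 147 mL = 3.011 mL
sodium succinate: V = C2·V2/C1 = 0.313% ÷ 12% × 147 mL = 3.834 mL

tetracycline 0.123 mL; raffinose 1.430 g; glycerol 3.011 mL; sodium succinate 3.834 mL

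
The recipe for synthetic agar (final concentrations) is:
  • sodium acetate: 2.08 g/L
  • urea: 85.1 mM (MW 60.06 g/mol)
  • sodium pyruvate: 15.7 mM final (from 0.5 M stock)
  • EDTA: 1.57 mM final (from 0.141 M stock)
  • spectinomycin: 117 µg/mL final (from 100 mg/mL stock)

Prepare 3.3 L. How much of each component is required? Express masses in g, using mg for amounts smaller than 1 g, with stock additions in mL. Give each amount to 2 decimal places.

sodium acetate 6.86 g; urea 16.87 g; sodium pyruvate 103.62 mL; EDTA 36.74 mL; spectinomycin 3.86 mL

Working volume: 3.3 L.
sodium acetate: 2.08 g/L × 3.3 L = 6.86 g
urea: 85.1 mmol/L × 60.06 g/mol × 3.3 L ÷ 1000 = 16.87 g
sodium pyruvate: V = C2·V2/C1 = 15.7 mM × 3300 mL ÷ 500 mM = 103.62 mL
EDTA: V = C2·V2/C1 = 1.57 mM × 3300 mL ÷ 141 mM = 36.74 mL
spectinomycin: dilute stock: 117 µg/mL × 3300 mL ÷ 100000 µg/mL = 3.86 mL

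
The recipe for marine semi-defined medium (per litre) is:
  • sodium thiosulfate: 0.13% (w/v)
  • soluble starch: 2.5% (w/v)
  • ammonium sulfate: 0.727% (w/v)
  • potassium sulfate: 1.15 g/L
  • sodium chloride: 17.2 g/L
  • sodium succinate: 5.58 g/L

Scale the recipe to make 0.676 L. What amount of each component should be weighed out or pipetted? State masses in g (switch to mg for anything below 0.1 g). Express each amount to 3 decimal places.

sodium thiosulfate 0.879 g; soluble starch 16.900 g; ammonium sulfate 4.915 g; potassium sulfate 0.777 g; sodium chloride 11.627 g; sodium succinate 3.772 g

Scale factor relative to 1 L: 0.676.
sodium thiosulfate: 0.13 g per 100 mL × 676 mL ÷ 100 = 0.879 g
soluble starch: 2.5% w/v = 25 g/L → 25 × 0.676 L = 16.900 g
ammonium sulfate: 0.727% w/v = 7.27 g/L → 7.27 × 0.676 L = 4.915 g
potassium sulfate: 1.15 g/L × 0.676 L = 0.777 g
sodium chloride: 17.2 g/L × 0.676 L = 11.627 g
sodium succinate: 5.58 g/L × 0.676 L = 3.772 g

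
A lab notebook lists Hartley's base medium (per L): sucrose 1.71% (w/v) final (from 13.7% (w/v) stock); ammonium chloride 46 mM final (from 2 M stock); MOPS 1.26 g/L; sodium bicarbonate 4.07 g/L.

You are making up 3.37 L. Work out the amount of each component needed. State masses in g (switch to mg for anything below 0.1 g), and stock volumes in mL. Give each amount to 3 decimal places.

Scale factor relative to 1 L: 3.37.
sucrose: V = C2·V2/C1 = 1.71% ÷ 13.7% × 3370 mL = 420.635 mL
ammonium chloride: V = C2·V2/C1 = 46 mM × 3370 mL ÷ 2000 mM = 77.510 mL
MOPS: 1.26 g/L × 3.37 L = 4.246 g
sodium bicarbonate: 4.07 g/L × 3.37 L = 13.716 g

sucrose 420.635 mL; ammonium chloride 77.510 mL; MOPS 4.246 g; sodium bicarbonate 13.716 g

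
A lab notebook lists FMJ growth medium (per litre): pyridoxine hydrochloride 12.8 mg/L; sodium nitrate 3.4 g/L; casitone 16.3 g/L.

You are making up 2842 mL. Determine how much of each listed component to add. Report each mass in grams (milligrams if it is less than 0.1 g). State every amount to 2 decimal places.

Scale factor relative to 1 L: 2.842.
pyridoxine hydrochloride: 12.8 mg/L × 2.842 L = 36.38 mg
sodium nitrate: 3.4 g/L × 2.842 L = 9.66 g
casitone: 16.3 g/L × 2.842 L = 46.32 g

pyridoxine hydrochloride 36.38 mg; sodium nitrate 9.66 g; casitone 46.32 g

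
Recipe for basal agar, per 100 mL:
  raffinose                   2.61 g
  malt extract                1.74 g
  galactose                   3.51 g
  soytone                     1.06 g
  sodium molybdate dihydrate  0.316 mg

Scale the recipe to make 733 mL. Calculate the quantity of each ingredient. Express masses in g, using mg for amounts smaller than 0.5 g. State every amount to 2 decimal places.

raffinose 19.13 g; malt extract 12.75 g; galactose 25.73 g; soytone 7.77 g; sodium molybdate dihydrate 2.32 mg

Scale factor = 733 mL / 100 mL = 7.33.
raffinose: 2.61 g × (733 mL / 100 mL) = 19.13 g
malt extract: 1.74 g × (733 mL / 100 mL) = 12.75 g
galactose: 3.51 g × (733 mL / 100 mL) = 25.73 g
soytone: 1.06 g × (733 mL / 100 mL) = 7.77 g
sodium molybdate dihydrate: 0.316 mg × (733 mL / 100 mL) = 2.32 mg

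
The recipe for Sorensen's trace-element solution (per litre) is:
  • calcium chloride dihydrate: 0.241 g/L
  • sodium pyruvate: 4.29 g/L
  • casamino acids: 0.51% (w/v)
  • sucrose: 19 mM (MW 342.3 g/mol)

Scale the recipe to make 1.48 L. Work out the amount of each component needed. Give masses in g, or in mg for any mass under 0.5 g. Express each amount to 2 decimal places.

Working volume: 1.48 L.
calcium chloride dihydrate: 0.241 g/L × 1.48 L = 0.35668 g = 356.68 mg
sodium pyruvate: 4.29 g/L × 1.48 L = 6.35 g
casamino acids: 0.51 g per 100 mL × 1480 mL ÷ 100 = 7.55 g
sucrose: 19 mmol/L × 342.3 g/mol × 1.48 L ÷ 1000 = 9.63 g

calcium chloride dihydrate 356.68 mg; sodium pyruvate 6.35 g; casamino acids 7.55 g; sucrose 9.63 g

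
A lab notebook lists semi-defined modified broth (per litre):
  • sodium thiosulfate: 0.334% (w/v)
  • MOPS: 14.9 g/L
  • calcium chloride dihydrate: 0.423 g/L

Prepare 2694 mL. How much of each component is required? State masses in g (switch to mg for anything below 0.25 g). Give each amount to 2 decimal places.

Target volume = 2694 mL = 2.694 L.
sodium thiosulfate: 0.334% w/v = 3.34 g/L → 3.34 × 2.694 L = 9.00 g
MOPS: 14.9 g/L × 2.694 L = 40.14 g
calcium chloride dihydrate: 0.423 g/L × 2.694 L = 1.14 g

sodium thiosulfate 9.00 g; MOPS 40.14 g; calcium chloride dihydrate 1.14 g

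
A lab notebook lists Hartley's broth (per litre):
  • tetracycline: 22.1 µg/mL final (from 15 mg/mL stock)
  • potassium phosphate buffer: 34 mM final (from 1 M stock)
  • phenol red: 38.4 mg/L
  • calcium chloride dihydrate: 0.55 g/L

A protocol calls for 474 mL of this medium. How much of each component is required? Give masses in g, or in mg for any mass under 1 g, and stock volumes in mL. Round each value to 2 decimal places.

tetracycline 0.70 mL; potassium phosphate buffer 16.12 mL; phenol red 18.20 mg; calcium chloride dihydrate 260.70 mg

Target volume = 474 mL = 0.474 L.
tetracycline: C1V1 = C2V2 → 22.1 µg/mL × 474 mL ÷ 15000 µg/mL = 0.70 mL
potassium phosphate buffer: V = C2·V2/C1 = 34 mM × 474 mL ÷ 1000 mM = 16.12 mL
phenol red: 38.4 mg/L × 0.474 L = 18.20 mg
calcium chloride dihydrate: 0.55 g/L × 0.474 L = 0.2607 g = 260.70 mg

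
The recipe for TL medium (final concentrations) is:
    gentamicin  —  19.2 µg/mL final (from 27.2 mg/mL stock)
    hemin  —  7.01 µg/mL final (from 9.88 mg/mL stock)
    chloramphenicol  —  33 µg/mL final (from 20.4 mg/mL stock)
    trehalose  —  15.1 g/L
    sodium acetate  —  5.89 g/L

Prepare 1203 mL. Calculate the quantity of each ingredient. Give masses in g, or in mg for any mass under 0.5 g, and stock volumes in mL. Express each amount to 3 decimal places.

Target volume = 1203 mL = 1.203 L.
gentamicin: C1V1 = C2V2 → 19.2 µg/mL × 1203 mL ÷ 27200 µg/mL = 0.849 mL
hemin: C1V1 = C2V2 → 7.01 µg/mL × 1203 mL ÷ 9880 µg/mL = 0.854 mL
chloramphenicol: C1V1 = C2V2 → 33 µg/mL × 1203 mL ÷ 20400 µg/mL = 1.946 mL
trehalose: 15.1 g/L × 1.203 L = 18.165 g
sodium acetate: 5.89 g/L × 1.203 L = 7.086 g

gentamicin 0.849 mL; hemin 0.854 mL; chloramphenicol 1.946 mL; trehalose 18.165 g; sodium acetate 7.086 g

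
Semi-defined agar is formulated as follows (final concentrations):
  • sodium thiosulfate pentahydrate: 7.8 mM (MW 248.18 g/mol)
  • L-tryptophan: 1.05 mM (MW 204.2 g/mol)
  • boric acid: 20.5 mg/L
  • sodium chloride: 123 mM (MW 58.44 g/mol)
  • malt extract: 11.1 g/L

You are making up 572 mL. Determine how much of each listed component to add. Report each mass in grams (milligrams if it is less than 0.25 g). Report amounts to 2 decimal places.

sodium thiosulfate pentahydrate 1.11 g; L-tryptophan 122.64 mg; boric acid 11.73 mg; sodium chloride 4.11 g; malt extract 6.35 g

Target volume = 572 mL = 0.572 L.
sodium thiosulfate pentahydrate: 7.8 mmol/L × 248.18 g/mol × 0.572 L ÷ 1000 = 1.11 g
L-tryptophan: 1.05 mmol/L × 204.2 mg/mmol × 0.572 L = 122.64 mg
boric acid: 20.5 mg/L × 0.572 L = 11.73 mg
sodium chloride: 123 mmol/L × 58.44 g/mol × 0.572 L ÷ 1000 = 4.11 g
malt extract: 11.1 g/L × 0.572 L = 6.35 g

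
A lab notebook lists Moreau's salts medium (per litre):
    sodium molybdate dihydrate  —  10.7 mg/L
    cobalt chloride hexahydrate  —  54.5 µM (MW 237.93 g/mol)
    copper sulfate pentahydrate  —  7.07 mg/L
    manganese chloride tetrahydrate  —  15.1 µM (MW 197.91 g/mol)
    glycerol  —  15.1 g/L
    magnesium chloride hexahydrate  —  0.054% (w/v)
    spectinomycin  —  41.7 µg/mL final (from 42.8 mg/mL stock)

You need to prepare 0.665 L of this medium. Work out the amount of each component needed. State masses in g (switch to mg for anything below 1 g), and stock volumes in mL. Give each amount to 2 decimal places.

sodium molybdate dihydrate 7.12 mg; cobalt chloride hexahydrate 8.62 mg; copper sulfate pentahydrate 4.70 mg; manganese chloride tetrahydrate 1.99 mg; glycerol 10.04 g; magnesium chloride hexahydrate 359.10 mg; spectinomycin 0.65 mL

Working volume: 0.665 L.
sodium molybdate dihydrate: 10.7 mg/L × 0.665 L = 7.12 mg
cobalt chloride hexahydrate: 54.5 µmol/L × 237.93 g/mol × 0.665 L ÷ 1000 = 8.62 mg
copper sulfate pentahydrate: 7.07 mg/L × 0.665 L = 4.70 mg
manganese chloride tetrahydrate: 15.1 µmol/L × 197.91 g/mol × 0.665 L ÷ 1000 = 1.99 mg
glycerol: 15.1 g/L × 0.665 L = 10.04 g
magnesium chloride hexahydrate: 0.054% w/v = 0.54 g/L → 0.54 × 0.665 L = 0.3591 g = 359.10 mg
spectinomycin: dilute stock: 41.7 µg/mL × 665 mL ÷ 42800 µg/mL = 0.65 mL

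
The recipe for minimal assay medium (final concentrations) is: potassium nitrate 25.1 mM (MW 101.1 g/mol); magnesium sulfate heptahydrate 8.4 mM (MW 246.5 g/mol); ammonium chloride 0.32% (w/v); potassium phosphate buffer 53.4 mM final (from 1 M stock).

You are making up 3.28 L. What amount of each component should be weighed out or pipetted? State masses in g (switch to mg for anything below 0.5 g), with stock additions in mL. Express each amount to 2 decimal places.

Scale factor relative to 1 L: 3.28.
potassium nitrate: 25.1 mmol/L × 101.1 g/mol × 3.28 L ÷ 1000 = 8.32 g
magnesium sulfate heptahydrate: 8.4 mmol/L × 246.5 g/mol × 3.28 L ÷ 1000 = 6.79 g
ammonium chloride: 0.32% w/v = 3.2 g/L → 3.2 × 3.28 L = 10.50 g
potassium phosphate buffer: V = C2·V2/C1 = 53.4 mM × 3280 mL ÷ 1000 mM = 175.15 mL

potassium nitrate 8.32 g; magnesium sulfate heptahydrate 6.79 g; ammonium chloride 10.50 g; potassium phosphate buffer 175.15 mL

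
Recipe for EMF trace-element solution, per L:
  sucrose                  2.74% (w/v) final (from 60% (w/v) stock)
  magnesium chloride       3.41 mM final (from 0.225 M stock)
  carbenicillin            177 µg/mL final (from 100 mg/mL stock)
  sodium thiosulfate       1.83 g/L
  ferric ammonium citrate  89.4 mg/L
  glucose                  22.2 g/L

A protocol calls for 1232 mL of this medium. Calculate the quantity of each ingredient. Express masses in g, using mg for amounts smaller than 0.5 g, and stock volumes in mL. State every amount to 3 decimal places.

Target volume = 1232 mL = 1.232 L.
sucrose: dilute stock: 2.74% ÷ 60% × 1232 mL = 56.261 mL
magnesium chloride: dilute stock: 3.41 mM × 1232 mL ÷ 225 mM = 18.672 mL
carbenicillin: C1V1 = C2V2 → 177 µg/mL × 1232 mL ÷ 100000 µg/mL = 2.181 mL
sodium thiosulfate: 1.83 g/L × 1.232 L = 2.255 g
ferric ammonium citrate: 89.4 mg/L × 1.232 L = 110.141 mg
glucose: 22.2 g/L × 1.232 L = 27.350 g

sucrose 56.261 mL; magnesium chloride 18.672 mL; carbenicillin 2.181 mL; sodium thiosulfate 2.255 g; ferric ammonium citrate 110.141 mg; glucose 27.350 g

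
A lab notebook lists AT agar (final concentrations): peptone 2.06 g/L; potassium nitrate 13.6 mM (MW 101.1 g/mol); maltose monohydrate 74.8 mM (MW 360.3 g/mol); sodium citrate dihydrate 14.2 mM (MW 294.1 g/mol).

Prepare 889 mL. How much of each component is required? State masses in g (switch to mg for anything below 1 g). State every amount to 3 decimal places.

Scale factor relative to 1 L: 0.889.
peptone: 2.06 g/L × 0.889 L = 1.831 g
potassium nitrate: 13.6 mmol/L × 101.1 g/mol × 0.889 L ÷ 1000 = 1.222 g
maltose monohydrate: 74.8 mmol/L × 360.3 g/mol × 0.889 L ÷ 1000 = 23.959 g
sodium citrate dihydrate: 14.2 mmol/L × 294.1 g/mol × 0.889 L ÷ 1000 = 3.713 g

peptone 1.831 g; potassium nitrate 1.222 g; maltose monohydrate 23.959 g; sodium citrate dihydrate 3.713 g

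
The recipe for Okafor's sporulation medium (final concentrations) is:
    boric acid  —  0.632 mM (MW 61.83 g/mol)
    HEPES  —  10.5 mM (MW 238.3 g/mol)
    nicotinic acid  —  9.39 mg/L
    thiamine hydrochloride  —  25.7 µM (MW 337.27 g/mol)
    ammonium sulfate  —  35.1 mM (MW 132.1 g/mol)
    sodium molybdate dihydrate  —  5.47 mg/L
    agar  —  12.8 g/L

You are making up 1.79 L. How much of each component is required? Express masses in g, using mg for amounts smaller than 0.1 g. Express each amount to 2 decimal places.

boric acid 69.95 mg; HEPES 4.48 g; nicotinic acid 16.81 mg; thiamine hydrochloride 15.52 mg; ammonium sulfate 8.30 g; sodium molybdate dihydrate 9.79 mg; agar 22.91 g

Working volume: 1.79 L.
boric acid: 0.632 mmol/L × 61.83 mg/mmol × 1.79 L = 69.95 mg
HEPES: 10.5 mmol/L × 238.3 g/mol × 1.79 L ÷ 1000 = 4.48 g
nicotinic acid: 9.39 mg/L × 1.79 L = 16.81 mg
thiamine hydrochloride: 25.7 µmol/L × 337.27 g/mol × 1.79 L ÷ 1000 = 15.52 mg
ammonium sulfate: 35.1 mmol/L × 132.1 g/mol × 1.79 L ÷ 1000 = 8.30 g
sodium molybdate dihydrate: 5.47 mg/L × 1.79 L = 9.79 mg
agar: 12.8 g/L × 1.79 L = 22.91 g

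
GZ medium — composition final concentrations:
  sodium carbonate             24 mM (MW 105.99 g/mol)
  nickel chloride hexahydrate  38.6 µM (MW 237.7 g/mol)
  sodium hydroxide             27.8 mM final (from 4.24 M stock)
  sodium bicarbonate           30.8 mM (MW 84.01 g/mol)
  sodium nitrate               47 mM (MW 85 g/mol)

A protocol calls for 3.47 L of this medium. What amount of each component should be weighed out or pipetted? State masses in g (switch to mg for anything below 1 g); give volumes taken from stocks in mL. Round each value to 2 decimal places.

Working volume: 3.47 L.
sodium carbonate: 24 mmol/L × 105.99 g/mol × 3.47 L ÷ 1000 = 8.83 g
nickel chloride hexahydrate: 38.6 µmol/L × 237.7 g/mol × 3.47 L ÷ 1000 = 31.84 mg
sodium hydroxide: dilute stock: 27.8 mM × 3470 mL ÷ 4240 mM = 22.75 mL
sodium bicarbonate: 30.8 mmol/L × 84.01 g/mol × 3.47 L ÷ 1000 = 8.98 g
sodium nitrate: 47 mmol/L × 85 g/mol × 3.47 L ÷ 1000 = 13.86 g

sodium carbonate 8.83 g; nickel chloride hexahydrate 31.84 mg; sodium hydroxide 22.75 mL; sodium bicarbonate 8.98 g; sodium nitrate 13.86 g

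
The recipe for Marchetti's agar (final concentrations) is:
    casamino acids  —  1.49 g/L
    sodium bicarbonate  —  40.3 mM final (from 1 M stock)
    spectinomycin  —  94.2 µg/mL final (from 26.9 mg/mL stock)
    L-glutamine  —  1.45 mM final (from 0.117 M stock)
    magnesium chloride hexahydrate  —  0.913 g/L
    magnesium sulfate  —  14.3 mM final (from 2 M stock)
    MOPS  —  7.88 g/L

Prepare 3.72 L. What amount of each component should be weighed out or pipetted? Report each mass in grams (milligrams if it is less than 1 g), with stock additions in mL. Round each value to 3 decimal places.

Scale factor relative to 1 L: 3.72.
casamino acids: 1.49 g/L × 3.72 L = 5.543 g
sodium bicarbonate: C1V1 = C2V2 → 40.3 mM × 3720 mL ÷ 1000 mM = 149.916 mL
spectinomycin: dilute stock: 94.2 µg/mL × 3720 mL ÷ 26900 µg/mL = 13.027 mL
L-glutamine: C1V1 = C2V2 → 1.45 mM × 3720 mL ÷ 117 mM = 46.103 mL
magnesium chloride hexahydrate: 0.913 g/L × 3.72 L = 3.396 g
magnesium sulfate: C1V1 = C2V2 → 14.3 mM × 3720 mL ÷ 2000 mM = 26.598 mL
MOPS: 7.88 g/L × 3.72 L = 29.314 g

casamino acids 5.543 g; sodium bicarbonate 149.916 mL; spectinomycin 13.027 mL; L-glutamine 46.103 mL; magnesium chloride hexahydrate 3.396 g; magnesium sulfate 26.598 mL; MOPS 29.314 g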